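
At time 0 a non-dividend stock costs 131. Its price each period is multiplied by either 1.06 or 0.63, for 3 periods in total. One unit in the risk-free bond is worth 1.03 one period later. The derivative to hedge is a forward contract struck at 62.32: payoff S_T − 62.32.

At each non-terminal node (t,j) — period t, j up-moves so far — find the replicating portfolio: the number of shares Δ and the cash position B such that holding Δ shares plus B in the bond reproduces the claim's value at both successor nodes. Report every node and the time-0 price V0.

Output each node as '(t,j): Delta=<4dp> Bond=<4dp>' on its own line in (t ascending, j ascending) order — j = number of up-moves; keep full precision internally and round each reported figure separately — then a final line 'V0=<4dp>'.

Risk-neutral probability p* = (R−d)/(u−d) = (1.03−0.63)/(1.06−0.63) = 0.9302.
Terminal payoffs: V(3,0)=-29.5638, V(3,1)=-7.2065, V(3,2)=30.4107, V(3,3)=93.7031
Node (2,0) S=51.9939: V=(p*·-7.2065+(1−p*)·-29.5638)/1.03=-8.5110; Δ=(-7.2065−-29.5638)/(55.1135−32.7562)=1.0000; B=V−Δ·S=-60.5049
Node (2,1) S=87.4818: V=(p*·30.4107+(1−p*)·-7.2065)/1.03=26.9769; Δ=(30.4107−-7.2065)/(92.7307−55.1135)=1.0000; B=V−Δ·S=-60.5049
Node (2,2) S=147.1916: V=(p*·93.7031+(1−p*)·30.4107)/1.03=86.6867; Δ=(93.7031−30.4107)/(156.0231−92.7307)=1.0000; B=V−Δ·S=-60.5049
Node (1,0) S=82.5300: V=(p*·26.9769+(1−p*)·-8.5110)/1.03=23.7874; Δ=(26.9769−-8.5110)/(87.4818−51.9939)=1.0000; B=V−Δ·S=-58.7426
Node (1,1) S=138.8600: V=(p*·86.6867+(1−p*)·26.9769)/1.03=80.1174; Δ=(86.6867−26.9769)/(147.1916−87.4818)=1.0000; B=V−Δ·S=-58.7426
Node (0,0) S=131.0000: V=(p*·80.1174+(1−p*)·23.7874)/1.03=73.9684; Δ=(80.1174−23.7874)/(138.8600−82.5300)=1.0000; B=V−Δ·S=-57.0316
Self-financing check: at every node Δ·S+B equals the discounted successor values.

(0,0): Delta=1.0000 Bond=-57.0316
(1,0): Delta=1.0000 Bond=-58.7426
(1,1): Delta=1.0000 Bond=-58.7426
(2,0): Delta=1.0000 Bond=-60.5049
(2,1): Delta=1.0000 Bond=-60.5049
(2,2): Delta=1.0000 Bond=-60.5049
V0=73.9684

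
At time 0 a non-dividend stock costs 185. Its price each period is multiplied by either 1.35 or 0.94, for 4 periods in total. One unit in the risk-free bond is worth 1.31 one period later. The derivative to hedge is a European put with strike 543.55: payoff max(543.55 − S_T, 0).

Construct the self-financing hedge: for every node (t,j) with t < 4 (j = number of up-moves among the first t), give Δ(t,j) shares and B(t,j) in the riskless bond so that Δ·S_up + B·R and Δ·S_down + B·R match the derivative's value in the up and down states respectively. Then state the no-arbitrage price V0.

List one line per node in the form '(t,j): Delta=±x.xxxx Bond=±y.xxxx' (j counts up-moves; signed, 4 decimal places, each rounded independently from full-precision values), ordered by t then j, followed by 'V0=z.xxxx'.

Under the risk-neutral measure, an up-move has probability p* = (R−d)/(u−d) = 0.9024 and values discount at R = 1.31.
Payoff layer (t=4): V(4,0)=399.1114, V(4,1)=336.1116, V(4,2)=245.6332, V(4,3)=115.6908, V(4,4)=0.0000
(3,0): S=153.6580. Δ = (V_up−V_dn)/(S_up−S_dn) = (336.1116−399.1114)/(207.4384−144.4386) = -1.0000. V = [p*·336.1116 + (1−p*)·399.1114]/1.31 = 261.2656. B = V − Δ·S = 414.9237.
(3,1): S=220.6791. Δ = (V_up−V_dn)/(S_up−S_dn) = (245.6332−336.1116)/(297.9168−207.4384) = -1.0000. V = [p*·245.6332 + (1−p*)·336.1116]/1.31 = 194.2446. B = V − Δ·S = 414.9237.
(3,2): S=316.9327. Δ = (V_up−V_dn)/(S_up−S_dn) = (115.6908−245.6332)/(427.8592−297.9168) = -1.0000. V = [p*·115.6908 + (1−p*)·245.6332]/1.31 = 97.9909. B = V − Δ·S = 414.9237.
(3,3): S=455.1694. Δ = (V_up−V_dn)/(S_up−S_dn) = (0.0000−115.6908)/(614.4787−427.8592) = -0.6199. V = [p*·0.0000 + (1−p*)·115.6908]/1.31 = 8.6160. B = V − Δ·S = 290.7886.
(2,0): S=163.4660. Δ = (V_up−V_dn)/(S_up−S_dn) = (194.2446−261.2656)/(220.6791−153.6580) = -1.0000. V = [p*·194.2446 + (1−p*)·261.2656]/1.31 = 153.2696. B = V − Δ·S = 316.7356.
(2,1): S=234.7650. Δ = (V_up−V_dn)/(S_up−S_dn) = (97.9909−194.2446)/(316.9328−220.6791) = -1.0000. V = [p*·97.9909 + (1−p*)·194.2446]/1.31 = 81.9706. B = V − Δ·S = 316.7356.
(2,2): S=337.1625. Δ = (V_up−V_dn)/(S_up−S_dn) = (8.6160−97.9909)/(455.1694−316.9327) = -0.6465. V = [p*·8.6160 + (1−p*)·97.9909]/1.31 = 13.2332. B = V − Δ·S = 231.2209.
(1,0): S=173.9000. Δ = (V_up−V_dn)/(S_up−S_dn) = (81.9706−153.2696)/(234.7650−163.4660) = -1.0000. V = [p*·81.9706 + (1−p*)·153.2696]/1.31 = 67.8829. B = V − Δ·S = 241.7829.
(1,1): S=249.7500. Δ = (V_up−V_dn)/(S_up−S_dn) = (13.2332−81.9706)/(337.1625−234.7650) = -0.6713. V = [p*·13.2332 + (1−p*)·81.9706]/1.31 = 15.2208. B = V − Δ·S = 182.8731.
(0,0): S=185.0000. Δ = (V_up−V_dn)/(S_up−S_dn) = (15.2208−67.8829)/(249.7500−173.9000) = -0.6943. V = [p*·15.2208 + (1−p*)·67.8829]/1.31 = 15.5409. B = V − Δ·S = 143.9850.
Self-financing check: at every node Δ·S+B equals the discounted successor values.

(0,0): Delta=-0.6943 Bond=143.9850
(1,0): Delta=-1.0000 Bond=241.7829
(1,1): Delta=-0.6713 Bond=182.8731
(2,0): Delta=-1.0000 Bond=316.7356
(2,1): Delta=-1.0000 Bond=316.7356
(2,2): Delta=-0.6465 Bond=231.2209
(3,0): Delta=-1.0000 Bond=414.9237
(3,1): Delta=-1.0000 Bond=414.9237
(3,2): Delta=-1.0000 Bond=414.9237
(3,3): Delta=-0.6199 Bond=290.7886
V0=15.5409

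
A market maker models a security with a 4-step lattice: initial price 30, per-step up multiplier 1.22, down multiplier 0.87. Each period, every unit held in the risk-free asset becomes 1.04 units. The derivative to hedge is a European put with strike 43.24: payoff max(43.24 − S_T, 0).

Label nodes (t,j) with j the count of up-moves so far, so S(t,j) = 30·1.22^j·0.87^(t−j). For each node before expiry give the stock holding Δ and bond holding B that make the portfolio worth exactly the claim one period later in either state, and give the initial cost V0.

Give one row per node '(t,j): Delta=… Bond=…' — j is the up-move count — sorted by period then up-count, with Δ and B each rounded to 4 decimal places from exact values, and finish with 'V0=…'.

The replicating-portfolio and risk-neutral prices coincide; use p* = (1.04−0.87)/(1.22−0.87) = 0.4857 for the latter.
At expiry t=4: V(4,0)=26.0531, V(4,1)=19.1388, V(4,2)=9.4429, V(4,3)=0.0000, V(4,4)=0.0000
(3,0): S=19.7551. Δ = (V_up−V_dn)/(S_up−S_dn) = (19.1388−26.0531)/(24.1012−17.1869) = -1.0000. V = [p*·19.1388 + (1−p*)·26.0531]/1.04 = 21.8218. B = V − Δ·S = 41.5769.
(3,1): S=27.7025. Δ = (V_up−V_dn)/(S_up−S_dn) = (9.4429−19.1388)/(33.7971−24.1012) = -1.0000. V = [p*·9.4429 + (1−p*)·19.1388]/1.04 = 13.8744. B = V − Δ·S = 41.5769.
(3,2): S=38.8472. Δ = (V_up−V_dn)/(S_up−S_dn) = (0.0000−9.4429)/(47.3936−33.7971) = -0.6945. V = [p*·0.0000 + (1−p*)·9.4429]/1.04 = 4.6696. B = V − Δ·S = 31.6493.
(3,3): S=54.4754. Δ = (V_up−V_dn)/(S_up−S_dn) = (0.0000−0.0000)/(66.4600−47.3936) = 0.0000. V = [p*·0.0000 + (1−p*)·0.0000]/1.04 = 0.0000. B = V − Δ·S = 0.0000.
(2,0): S=22.7070. Δ = (V_up−V_dn)/(S_up−S_dn) = (13.8744−21.8218)/(27.7025−19.7551) = -1.0000. V = [p*·13.8744 + (1−p*)·21.8218]/1.04 = 17.2708. B = V − Δ·S = 39.9778.
(2,1): S=31.8420. Δ = (V_up−V_dn)/(S_up−S_dn) = (4.6696−13.8744)/(38.8472−27.7025) = -0.8259. V = [p*·4.6696 + (1−p*)·13.8744]/1.04 = 9.0418. B = V − Δ·S = 35.3413.
(2,2): S=44.6520. Δ = (V_up−V_dn)/(S_up−S_dn) = (0.0000−4.6696)/(54.4754−38.8472) = -0.2988. V = [p*·0.0000 + (1−p*)·4.6696]/1.04 = 2.3091. B = V − Δ·S = 15.6507.
(1,0): S=26.1000. Δ = (V_up−V_dn)/(S_up−S_dn) = (9.0418−17.2708)/(31.8420−22.7070) = -0.9008. V = [p*·9.0418 + (1−p*)·17.2708]/1.04 = 12.7633. B = V − Δ·S = 36.2748.
(1,1): S=36.6000. Δ = (V_up−V_dn)/(S_up−S_dn) = (2.3091−9.0418)/(44.6520−31.8420) = -0.5256. V = [p*·2.3091 + (1−p*)·9.0418]/1.04 = 5.5497. B = V − Δ·S = 24.7859.
(0,0): S=30.0000. Δ = (V_up−V_dn)/(S_up−S_dn) = (5.5497−12.7633)/(36.6000−26.1000) = -0.6870. V = [p*·5.5497 + (1−p*)·12.7633]/1.04 = 8.9034. B = V − Δ·S = 29.5139.
Root portfolio cost Δ·30+B reproduces V0=8.9034.

(0,0): Delta=-0.6870 Bond=29.5139
(1,0): Delta=-0.9008 Bond=36.2748
(1,1): Delta=-0.5256 Bond=24.7859
(2,0): Delta=-1.0000 Bond=39.9778
(2,1): Delta=-0.8259 Bond=35.3413
(2,2): Delta=-0.2988 Bond=15.6507
(3,0): Delta=-1.0000 Bond=41.5769
(3,1): Delta=-1.0000 Bond=41.5769
(3,2): Delta=-0.6945 Bond=31.6493
(3,3): Delta=0.0000 Bond=0.0000
V0=8.9034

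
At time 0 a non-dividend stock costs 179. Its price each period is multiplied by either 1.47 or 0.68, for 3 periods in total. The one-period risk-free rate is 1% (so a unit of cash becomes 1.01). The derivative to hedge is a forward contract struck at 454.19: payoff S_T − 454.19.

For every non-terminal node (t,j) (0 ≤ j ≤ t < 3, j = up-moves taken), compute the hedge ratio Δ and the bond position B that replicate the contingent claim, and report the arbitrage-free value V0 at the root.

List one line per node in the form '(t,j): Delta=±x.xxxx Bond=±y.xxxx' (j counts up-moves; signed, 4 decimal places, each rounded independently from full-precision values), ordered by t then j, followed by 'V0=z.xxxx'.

(0,0): Delta=1.0000 Bond=-440.8323
(1,0): Delta=1.0000 Bond=-445.2407
(1,1): Delta=1.0000 Bond=-445.2407
(2,0): Delta=1.0000 Bond=-449.6931
(2,1): Delta=1.0000 Bond=-449.6931
(2,2): Delta=1.0000 Bond=-449.6931
V0=-261.8323

The replicating-portfolio and risk-neutral prices coincide; use p* = (1.01−0.68)/(1.47−0.68) = 0.4177 for the latter.
Terminal payoffs: V(3,0)=-397.9067, V(3,1)=-332.5187, V(3,2)=-191.1653, V(3,3)=114.4076
  t=2,j=0: stock 82.7696 → up 121.6713 (V=-332.5187), down 56.2833 (V=-397.9067). Price -366.9235; hedge Δ=1.0000, bond B=-449.6931.
  t=2,j=1: stock 178.9284 → up 263.0247 (V=-191.1653), down 121.6713 (V=-332.5187). Price -270.7647; hedge Δ=1.0000, bond B=-449.6931.
  t=2,j=2: stock 386.8011 → up 568.5976 (V=114.4076), down 263.0247 (V=-191.1653). Price -62.8920; hedge Δ=1.0000, bond B=-449.6931.
  t=1,j=0: stock 121.7200 → up 178.9284 (V=-270.7647), down 82.7696 (V=-366.9235). Price -323.5207; hedge Δ=1.0000, bond B=-445.2407.
  t=1,j=1: stock 263.1300 → up 386.8011 (V=-62.8920), down 178.9284 (V=-270.7647). Price -182.1107; hedge Δ=1.0000, bond B=-445.2407.
  t=0,j=0: stock 179.0000 → up 263.1300 (V=-182.1107), down 121.7200 (V=-323.5207). Price -261.8323; hedge Δ=1.0000, bond B=-440.8323.
Root portfolio cost Δ·179+B reproduces V0=-261.8323.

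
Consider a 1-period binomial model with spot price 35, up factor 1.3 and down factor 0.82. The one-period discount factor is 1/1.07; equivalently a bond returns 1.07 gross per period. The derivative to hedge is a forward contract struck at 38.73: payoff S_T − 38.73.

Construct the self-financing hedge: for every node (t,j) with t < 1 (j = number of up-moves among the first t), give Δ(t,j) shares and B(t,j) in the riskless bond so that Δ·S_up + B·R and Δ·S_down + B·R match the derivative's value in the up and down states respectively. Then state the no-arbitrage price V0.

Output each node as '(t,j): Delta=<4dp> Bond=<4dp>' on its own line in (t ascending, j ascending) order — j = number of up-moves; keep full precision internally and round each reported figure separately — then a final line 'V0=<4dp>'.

(0,0): Delta=1.0000 Bond=-36.1963
V0=-1.1963

The replicating-portfolio and risk-neutral prices coincide; use p* = (1.07−0.82)/(1.3−0.82) = 0.5208 for the latter.
Payoff layer (t=1): V(1,0)=-10.0300, V(1,1)=6.7700
(0,0): S=35.0000. Δ = (V_up−V_dn)/(S_up−S_dn) = (6.7700−-10.0300)/(45.5000−28.7000) = 1.0000. V = [p*·6.7700 + (1−p*)·-10.0300]/1.07 = -1.1963. B = V − Δ·S = -36.1963.
Each (Δ,B) replicates both successor values, so the strategy is self-financing and V0 is arbitrage-free.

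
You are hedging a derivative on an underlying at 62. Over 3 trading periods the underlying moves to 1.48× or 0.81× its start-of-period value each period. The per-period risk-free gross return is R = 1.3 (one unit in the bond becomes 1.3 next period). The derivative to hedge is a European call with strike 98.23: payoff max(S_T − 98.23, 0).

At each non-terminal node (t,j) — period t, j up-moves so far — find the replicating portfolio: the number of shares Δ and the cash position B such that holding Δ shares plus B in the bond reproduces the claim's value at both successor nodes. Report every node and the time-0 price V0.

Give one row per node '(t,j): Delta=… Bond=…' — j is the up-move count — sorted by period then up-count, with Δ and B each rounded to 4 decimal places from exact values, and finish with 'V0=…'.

(0,0): Delta=0.7591 Bond=-26.4598
(1,0): Delta=0.1968 Bond=-6.1587
(1,1): Delta=0.8722 Bond=-44.7712
(2,0): Delta=0.0000 Bond=0.0000
(2,1): Delta=0.2364 Bond=-10.9475
(2,2): Delta=1.0000 Bond=-75.5615
V0=20.6061

No-arbitrage ⇒ martingale measure with p* = (R−d)/(u−d) = 0.7313.
Payoff layer (t=3): V(3,0)=0.0000, V(3,1)=0.0000, V(3,2)=11.7719, V(3,3)=102.7611
Node (2,0) S=40.6782: V=(p*·0.0000+(1−p*)·0.0000)/1.3=0.0000; Δ=(0.0000−0.0000)/(60.2037−32.9493)=0.0000; B=V−Δ·S=0.0000
Node (2,1) S=74.3256: V=(p*·11.7719+(1−p*)·0.0000)/1.3=6.6225; Δ=(11.7719−0.0000)/(110.0019−60.2037)=0.2364; B=V−Δ·S=-10.9475
Node (2,2) S=135.8048: V=(p*·102.7611+(1−p*)·11.7719)/1.3=60.2433; Δ=(102.7611−11.7719)/(200.9911−110.0019)=1.0000; B=V−Δ·S=-75.5615
Node (1,0) S=50.2200: V=(p*·6.6225+(1−p*)·0.0000)/1.3=3.7256; Δ=(6.6225−0.0000)/(74.3256−40.6782)=0.1968; B=V−Δ·S=-6.1587
Node (1,1) S=91.7600: V=(p*·60.2433+(1−p*)·6.6225)/1.3=35.2598; Δ=(60.2433−6.6225)/(135.8048−74.3256)=0.8722; B=V−Δ·S=-44.7712
Node (0,0) S=62.0000: V=(p*·35.2598+(1−p*)·3.7256)/1.3=20.6061; Δ=(35.2598−3.7256)/(91.7600−50.2200)=0.7591; B=V−Δ·S=-26.4598
Check: Δ(0,0)·S0 + B(0,0) = 20.6061 = V0.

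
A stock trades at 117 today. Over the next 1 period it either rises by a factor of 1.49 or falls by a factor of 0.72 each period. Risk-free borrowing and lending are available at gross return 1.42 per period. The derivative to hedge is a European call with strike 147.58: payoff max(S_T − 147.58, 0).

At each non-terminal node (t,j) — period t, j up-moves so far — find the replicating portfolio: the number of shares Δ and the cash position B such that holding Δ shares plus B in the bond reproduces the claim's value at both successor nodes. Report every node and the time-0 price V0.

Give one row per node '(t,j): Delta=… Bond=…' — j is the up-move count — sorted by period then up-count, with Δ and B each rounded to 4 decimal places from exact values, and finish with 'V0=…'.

Under the risk-neutral measure, an up-move has probability p* = (R−d)/(u−d) = 0.9091 and values discount at R = 1.42.
Terminal values V(1,·): V(1,0)=0.0000, V(1,1)=26.7500
(0,0): S=117.0000. Δ = (V_up−V_dn)/(S_up−S_dn) = (26.7500−0.0000)/(174.3300−84.2400) = 0.2969. V = [p*·26.7500 + (1−p*)·0.0000]/1.42 = 17.1255. B = V − Δ·S = -17.6148.
Check: Δ(0,0)·S0 + B(0,0) = 17.1255 = V0.

(0,0): Delta=0.2969 Bond=-17.6148
V0=17.1255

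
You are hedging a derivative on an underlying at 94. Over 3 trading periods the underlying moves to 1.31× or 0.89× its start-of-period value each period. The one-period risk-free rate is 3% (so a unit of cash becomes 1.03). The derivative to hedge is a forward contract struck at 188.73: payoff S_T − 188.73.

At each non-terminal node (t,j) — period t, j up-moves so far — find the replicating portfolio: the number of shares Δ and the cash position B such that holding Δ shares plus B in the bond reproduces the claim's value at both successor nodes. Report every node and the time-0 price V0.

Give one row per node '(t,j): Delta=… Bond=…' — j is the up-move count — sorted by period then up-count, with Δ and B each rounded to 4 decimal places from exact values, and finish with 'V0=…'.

(0,0): Delta=1.0000 Bond=-172.7147
(1,0): Delta=1.0000 Bond=-177.8961
(1,1): Delta=1.0000 Bond=-177.8961
(2,0): Delta=1.0000 Bond=-183.2330
(2,1): Delta=1.0000 Bond=-183.2330
(2,2): Delta=1.0000 Bond=-183.2330
V0=-78.7147

No-arbitrage ⇒ martingale measure with p* = (R−d)/(u−d) = 0.3333.
At expiry t=3: V(3,0)=-122.4629, V(3,1)=-91.1908, V(3,2)=-45.1611, V(3,3)=22.5906
Node (2,0) S=74.4574: V=(p*·-91.1908+(1−p*)·-122.4629)/1.03=-108.7756; Δ=(-91.1908−-122.4629)/(97.5392−66.2671)=1.0000; B=V−Δ·S=-183.2330
Node (2,1) S=109.5946: V=(p*·-45.1611+(1−p*)·-91.1908)/1.03=-73.6384; Δ=(-45.1611−-91.1908)/(143.5689−97.5392)=1.0000; B=V−Δ·S=-183.2330
Node (2,2) S=161.3134: V=(p*·22.5906+(1−p*)·-45.1611)/1.03=-21.9196; Δ=(22.5906−-45.1611)/(211.3206−143.5689)=1.0000; B=V−Δ·S=-183.2330
Node (1,0) S=83.6600: V=(p*·-73.6384+(1−p*)·-108.7756)/1.03=-94.2361; Δ=(-73.6384−-108.7756)/(109.5946−74.4574)=1.0000; B=V−Δ·S=-177.8961
Node (1,1) S=123.1400: V=(p*·-21.9196+(1−p*)·-73.6384)/1.03=-54.7561; Δ=(-21.9196−-73.6384)/(161.3134−109.5946)=1.0000; B=V−Δ·S=-177.8961
Node (0,0) S=94.0000: V=(p*·-54.7561+(1−p*)·-94.2361)/1.03=-78.7147; Δ=(-54.7561−-94.2361)/(123.1400−83.6600)=1.0000; B=V−Δ·S=-172.7147
Root portfolio cost Δ·94+B reproduces V0=-78.7147.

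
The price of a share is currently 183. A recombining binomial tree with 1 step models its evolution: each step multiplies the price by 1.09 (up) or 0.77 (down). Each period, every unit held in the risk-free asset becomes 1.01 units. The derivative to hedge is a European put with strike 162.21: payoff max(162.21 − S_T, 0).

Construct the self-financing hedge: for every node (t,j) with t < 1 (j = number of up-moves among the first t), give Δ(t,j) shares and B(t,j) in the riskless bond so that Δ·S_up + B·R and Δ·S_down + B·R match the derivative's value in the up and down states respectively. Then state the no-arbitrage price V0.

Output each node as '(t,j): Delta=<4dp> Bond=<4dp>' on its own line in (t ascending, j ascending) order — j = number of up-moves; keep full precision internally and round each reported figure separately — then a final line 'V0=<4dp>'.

Under the risk-neutral measure, an up-move has probability p* = (R−d)/(u−d) = 0.7500 and values discount at R = 1.01.
Terminal payoffs: V(1,0)=21.3000, V(1,1)=0.0000
(0,0): S=183.0000. Δ = (V_up−V_dn)/(S_up−S_dn) = (0.0000−21.3000)/(199.4700−140.9100) = -0.3637. V = [p*·0.0000 + (1−p*)·21.3000]/1.01 = 5.2723. B = V − Δ·S = 71.8348.
Each (Δ,B) replicates both successor values, so the strategy is self-financing and V0 is arbitrage-free.

(0,0): Delta=-0.3637 Bond=71.8348
V0=5.2723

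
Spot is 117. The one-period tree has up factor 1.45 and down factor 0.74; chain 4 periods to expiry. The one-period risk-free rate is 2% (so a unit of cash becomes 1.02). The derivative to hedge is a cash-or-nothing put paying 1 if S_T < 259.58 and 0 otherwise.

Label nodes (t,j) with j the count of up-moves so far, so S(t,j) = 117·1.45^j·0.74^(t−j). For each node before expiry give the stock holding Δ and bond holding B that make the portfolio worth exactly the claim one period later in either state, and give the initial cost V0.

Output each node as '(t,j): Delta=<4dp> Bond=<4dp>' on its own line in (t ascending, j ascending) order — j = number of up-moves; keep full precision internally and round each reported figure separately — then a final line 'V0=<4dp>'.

(0,0): Delta=-0.0032 Bond=1.1393
(1,0): Delta=-0.0024 Bond=1.0951
(1,1): Delta=-0.0038 Bond=1.2649
(2,0): Delta=0.0000 Bond=0.9612
(2,1): Delta=-0.0043 Bond=1.3562
(2,2): Delta=-0.0034 Bond=1.1888
(3,0): Delta=0.0000 Bond=0.9804
(3,1): Delta=0.0000 Bond=0.9804
(3,2): Delta=-0.0077 Bond=2.0022
(3,3): Delta=0.0000 Bond=0.0000
V0=0.7642

No-arbitrage ⇒ martingale measure with p* = (R−d)/(u−d) = 0.3944.
Payoff layer (t=4): V(4,0)=1.0000, V(4,1)=1.0000, V(4,2)=1.0000, V(4,3)=0.0000, V(4,4)=0.0000
  t=3,j=0: stock 47.4112 → up 68.7463 (V=1.0000), down 35.0843 (V=1.0000). Price 0.9804; hedge Δ=0.0000, bond B=0.9804.
  t=3,j=1: stock 92.9003 → up 134.7055 (V=1.0000), down 68.7463 (V=1.0000). Price 0.9804; hedge Δ=0.0000, bond B=0.9804.
  t=3,j=2: stock 182.0344 → up 263.9500 (V=0.0000), down 134.7055 (V=1.0000). Price 0.5938; hedge Δ=-0.0077, bond B=2.0022.
  t=3,j=3: stock 356.6891 → up 517.1992 (V=0.0000), down 263.9500 (V=0.0000). Price 0.0000; hedge Δ=0.0000, bond B=0.0000.
  t=2,j=0: stock 64.0692 → up 92.9003 (V=0.9804), down 47.4112 (V=0.9804). Price 0.9612; hedge Δ=0.0000, bond B=0.9612.
  t=2,j=1: stock 125.5410 → up 182.0344 (V=0.5938), down 92.9003 (V=0.9804). Price 0.8117; hedge Δ=-0.0043, bond B=1.3562.
  t=2,j=2: stock 245.9925 → up 356.6891 (V=0.0000), down 182.0344 (V=0.5938). Price 0.3525; hedge Δ=-0.0034, bond B=1.1888.
  t=1,j=0: stock 86.5800 → up 125.5410 (V=0.8117), down 64.0692 (V=0.9612). Price 0.8845; hedge Δ=-0.0024, bond B=1.0951.
  t=1,j=1: stock 169.6500 → up 245.9925 (V=0.3525), down 125.5410 (V=0.8117). Price 0.6183; hedge Δ=-0.0038, bond B=1.2649.
  t=0,j=0: stock 117.0000 → up 169.6500 (V=0.6183), down 86.5800 (V=0.8845). Price 0.7642; hedge Δ=-0.0032, bond B=1.1393.
Root portfolio cost Δ·117+B reproduces V0=0.7642.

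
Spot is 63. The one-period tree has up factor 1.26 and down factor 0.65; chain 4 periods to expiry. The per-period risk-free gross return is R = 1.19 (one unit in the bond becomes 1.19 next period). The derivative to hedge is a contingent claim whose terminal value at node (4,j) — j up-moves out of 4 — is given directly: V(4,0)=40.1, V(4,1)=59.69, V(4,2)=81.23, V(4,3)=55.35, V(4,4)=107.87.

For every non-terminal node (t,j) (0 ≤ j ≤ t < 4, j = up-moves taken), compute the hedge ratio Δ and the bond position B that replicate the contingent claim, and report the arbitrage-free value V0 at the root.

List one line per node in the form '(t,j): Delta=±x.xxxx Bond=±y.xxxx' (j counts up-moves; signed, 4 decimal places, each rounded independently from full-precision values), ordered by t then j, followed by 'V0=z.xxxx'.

The replicating-portfolio and risk-neutral prices coincide; use p* = (1.19−0.65)/(1.26−0.65) = 0.8852 for the latter.
Terminal values V(4,·): V(4,0)=40.1000, V(4,1)=59.6900, V(4,2)=81.2300, V(4,3)=55.3500, V(4,4)=107.8700
(3,0): S=17.3014. Δ = (V_up−V_dn)/(S_up−S_dn) = (59.6900−40.1000)/(21.7997−11.2459) = 1.8562. V = [p*·59.6900 + (1−p*)·40.1000]/1.19 = 48.2706. B = V − Δ·S = 16.1558.
(3,1): S=33.5380. Δ = (V_up−V_dn)/(S_up−S_dn) = (81.2300−59.6900)/(42.2579−21.7997) = 1.0529. V = [p*·81.2300 + (1−p*)·59.6900]/1.19 = 66.1834. B = V − Δ·S = 30.8719.
(3,2): S=65.0122. Δ = (V_up−V_dn)/(S_up−S_dn) = (55.3500−81.2300)/(81.9154−42.2579) = -0.6526. V = [p*·55.3500 + (1−p*)·81.2300]/1.19 = 49.0083. B = V − Δ·S = 91.4345.
(3,3): S=126.0237. Δ = (V_up−V_dn)/(S_up−S_dn) = (107.8700−55.3500)/(158.7898−81.9154) = 0.6832. V = [p*·107.8700 + (1−p*)·55.3500]/1.19 = 85.5824. B = V − Δ·S = -0.5159.
(2,0): S=26.6175. Δ = (V_up−V_dn)/(S_up−S_dn) = (66.1834−48.2706)/(33.5381−17.3014) = 1.1032. V = [p*·66.1834 + (1−p*)·48.2706]/1.19 = 53.8889. B = V − Δ·S = 24.5237.
(2,1): S=51.5970. Δ = (V_up−V_dn)/(S_up−S_dn) = (49.0083−66.1834)/(65.0122−33.5381) = -0.5457. V = [p*·49.0083 + (1−p*)·66.1834]/1.19 = 42.8396. B = V − Δ·S = 70.9955.
(2,2): S=100.0188. Δ = (V_up−V_dn)/(S_up−S_dn) = (85.5824−49.0083)/(126.0237−65.0122) = 0.5995. V = [p*·85.5824 + (1−p*)·49.0083]/1.19 = 68.3911. B = V − Δ·S = 8.4334.
(1,0): S=40.9500. Δ = (V_up−V_dn)/(S_up−S_dn) = (42.8396−53.8889)/(51.5970−26.6175) = -0.4423. V = [p*·42.8396 + (1−p*)·53.8889]/1.19 = 37.0652. B = V − Δ·S = 55.1787.
(1,1): S=79.3800. Δ = (V_up−V_dn)/(S_up−S_dn) = (68.3911−42.8396)/(100.0188−51.5970) = 0.5277. V = [p*·68.3911 + (1−p*)·42.8396]/1.19 = 55.0075. B = V − Δ·S = 13.1199.
(0,0): S=63.0000. Δ = (V_up−V_dn)/(S_up−S_dn) = (55.0075−37.0652)/(79.3800−40.9500) = 0.4669. V = [p*·55.0075 + (1−p*)·37.0652]/1.19 = 44.4946. B = V − Δ·S = 15.0809.
Root portfolio cost Δ·63+B reproduces V0=44.4946.

(0,0): Delta=0.4669 Bond=15.0809
(1,0): Delta=-0.4423 Bond=55.1787
(1,1): Delta=0.5277 Bond=13.1199
(2,0): Delta=1.1032 Bond=24.5237
(2,1): Delta=-0.5457 Bond=70.9955
(2,2): Delta=0.5995 Bond=8.4334
(3,0): Delta=1.8562 Bond=16.1558
(3,1): Delta=1.0529 Bond=30.8719
(3,2): Delta=-0.6526 Bond=91.4345
(3,3): Delta=0.6832 Bond=-0.5159
V0=44.4946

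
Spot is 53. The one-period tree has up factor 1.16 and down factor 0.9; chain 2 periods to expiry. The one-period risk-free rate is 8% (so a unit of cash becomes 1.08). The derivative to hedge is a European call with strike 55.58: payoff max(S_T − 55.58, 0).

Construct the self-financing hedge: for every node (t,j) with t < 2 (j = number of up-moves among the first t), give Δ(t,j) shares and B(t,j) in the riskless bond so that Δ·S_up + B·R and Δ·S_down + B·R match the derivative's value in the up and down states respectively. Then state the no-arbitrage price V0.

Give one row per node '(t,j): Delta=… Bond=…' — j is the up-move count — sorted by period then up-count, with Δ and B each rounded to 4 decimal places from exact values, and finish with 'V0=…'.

(0,0): Delta=0.7321 Bond=-32.3323
(1,0): Delta=0.0000 Bond=0.0000
(1,1): Delta=0.9845 Bond=-50.4385
V0=6.4665

Under the risk-neutral measure, an up-move has probability p* = (R−d)/(u−d) = 0.6923 and values discount at R = 1.08.
Payoff layer (t=2): V(2,0)=0.0000, V(2,1)=0.0000, V(2,2)=15.7368
  t=1,j=0: stock 47.7000 → up 55.3320 (V=0.0000), down 42.9300 (V=0.0000). Price 0.0000; hedge Δ=0.0000, bond B=0.0000.
  t=1,j=1: stock 61.4800 → up 71.3168 (V=15.7368), down 55.3320 (V=0.0000). Price 10.0877; hedge Δ=0.9845, bond B=-50.4385.
  t=0,j=0: stock 53.0000 → up 61.4800 (V=10.0877), down 47.7000 (V=0.0000). Price 6.4665; hedge Δ=0.7321, bond B=-32.3323.
Check: Δ(0,0)·S0 + B(0,0) = 6.4665 = V0.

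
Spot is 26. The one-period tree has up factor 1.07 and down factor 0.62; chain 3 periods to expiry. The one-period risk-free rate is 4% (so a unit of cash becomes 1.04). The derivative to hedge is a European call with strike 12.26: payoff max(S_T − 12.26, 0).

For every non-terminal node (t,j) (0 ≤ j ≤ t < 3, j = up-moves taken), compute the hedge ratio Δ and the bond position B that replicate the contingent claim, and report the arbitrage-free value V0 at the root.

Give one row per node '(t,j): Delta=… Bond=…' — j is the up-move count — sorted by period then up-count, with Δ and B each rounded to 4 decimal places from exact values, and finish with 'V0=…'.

Since d<R<u, set p* = (R−d)/(u−d) = 0.9333; price each node as the discounted p*-expectation of its children.
At expiry t=3: V(3,0)=0.0000, V(3,1)=0.0000, V(3,2)=6.1958, V(3,3)=19.5911
Node (2,0) S=9.9944: V=(p*·0.0000+(1−p*)·0.0000)/1.04=0.0000; Δ=(0.0000−0.0000)/(10.6940−6.1965)=0.0000; B=V−Δ·S=0.0000
Node (2,1) S=17.2484: V=(p*·6.1958+(1−p*)·0.0000)/1.04=5.5603; Δ=(6.1958−0.0000)/(18.4558−10.6940)=0.7982; B=V−Δ·S=-8.2081
Node (2,2) S=29.7674: V=(p*·19.5911+(1−p*)·6.1958)/1.04=17.9789; Δ=(19.5911−6.1958)/(31.8511−18.4558)=1.0000; B=V−Δ·S=-11.7885
Node (1,0) S=16.1200: V=(p*·5.5603+(1−p*)·0.0000)/1.04=4.9900; Δ=(5.5603−0.0000)/(17.2484−9.9944)=0.7665; B=V−Δ·S=-7.3662
Node (1,1) S=27.8200: V=(p*·17.9789+(1−p*)·5.5603)/1.04=16.4914; Δ=(17.9789−5.5603)/(29.7674−17.2484)=0.9920; B=V−Δ·S=-11.1055
Node (0,0) S=26.0000: V=(p*·16.4914+(1−p*)·4.9900)/1.04=15.1198; Δ=(16.4914−4.9900)/(27.8200−16.1200)=0.9830; B=V−Δ·S=-10.4387
Root portfolio cost Δ·26+B reproduces V0=15.1198.

(0,0): Delta=0.9830 Bond=-10.4387
(1,0): Delta=0.7665 Bond=-7.3662
(1,1): Delta=0.9920 Bond=-11.1055
(2,0): Delta=0.0000 Bond=0.0000
(2,1): Delta=0.7982 Bond=-8.2081
(2,2): Delta=1.0000 Bond=-11.7885
V0=15.1198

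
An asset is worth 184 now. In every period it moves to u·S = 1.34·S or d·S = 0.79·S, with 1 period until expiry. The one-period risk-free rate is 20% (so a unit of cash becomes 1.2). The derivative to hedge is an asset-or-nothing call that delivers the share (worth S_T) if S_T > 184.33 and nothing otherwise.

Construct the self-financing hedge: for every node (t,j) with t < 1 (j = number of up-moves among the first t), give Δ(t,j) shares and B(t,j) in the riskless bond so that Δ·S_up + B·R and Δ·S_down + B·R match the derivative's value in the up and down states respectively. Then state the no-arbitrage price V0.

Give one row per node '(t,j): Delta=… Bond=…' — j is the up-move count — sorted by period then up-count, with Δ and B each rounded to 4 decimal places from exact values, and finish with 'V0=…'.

Risk-neutral probability p* = (R−d)/(u−d) = (1.2−0.79)/(1.34−0.79) = 0.7455.
Terminal values V(1,·): V(1,0)=0.0000, V(1,1)=246.5600
(0,0): S=184.0000. Δ = (V_up−V_dn)/(S_up−S_dn) = (246.5600−0.0000)/(246.5600−145.3600) = 2.4364. V = [p*·246.5600 + (1−p*)·0.0000]/1.2 = 153.1661. B = V − Δ·S = -295.1248.
Root portfolio cost Δ·184+B reproduces V0=153.1661.

(0,0): Delta=2.4364 Bond=-295.1248
V0=153.1661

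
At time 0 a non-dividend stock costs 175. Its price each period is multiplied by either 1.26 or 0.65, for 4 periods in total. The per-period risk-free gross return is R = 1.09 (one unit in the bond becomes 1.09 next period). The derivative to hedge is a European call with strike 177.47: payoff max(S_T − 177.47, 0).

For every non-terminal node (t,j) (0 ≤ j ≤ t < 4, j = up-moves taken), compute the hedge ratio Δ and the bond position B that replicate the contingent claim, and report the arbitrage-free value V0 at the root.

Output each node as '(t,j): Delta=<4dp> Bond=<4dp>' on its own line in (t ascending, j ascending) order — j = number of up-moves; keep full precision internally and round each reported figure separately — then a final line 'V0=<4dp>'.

(0,0): Delta=0.7373 Bond=-63.6256
(1,0): Delta=0.3160 Bond=-21.4364
(1,1): Delta=0.8212 Bond=-87.8647
(2,0): Delta=0.0000 Bond=0.0000
(2,1): Delta=0.3790 Bond=-32.3933
(2,2): Delta=0.9094 Bond=-120.2600
(3,0): Delta=0.0000 Bond=0.0000
(3,1): Delta=0.0000 Bond=0.0000
(3,2): Delta=0.4545 Bond=-48.9507
(3,3): Delta=1.0000 Bond=-162.8165
V0=65.3939

No-arbitrage ⇒ martingale measure with p* = (R−d)/(u−d) = 0.7213.
Terminal values V(4,·): V(4,0)=0.0000, V(4,1)=0.0000, V(4,2)=0.0000, V(4,3)=50.0728, V(4,4)=263.6129
(3,0): S=48.0594. Δ = (V_up−V_dn)/(S_up−S_dn) = (0.0000−0.0000)/(60.5548−31.2386) = 0.0000. V = [p*·0.0000 + (1−p*)·0.0000]/1.09 = 0.0000. B = V − Δ·S = 0.0000.
(3,1): S=93.1613. Δ = (V_up−V_dn)/(S_up−S_dn) = (0.0000−0.0000)/(117.3832−60.5548) = 0.0000. V = [p*·0.0000 + (1−p*)·0.0000]/1.09 = 0.0000. B = V − Δ·S = 0.0000.
(3,2): S=180.5895. Δ = (V_up−V_dn)/(S_up−S_dn) = (50.0728−0.0000)/(227.5428−117.3832) = 0.4545. V = [p*·50.0728 + (1−p*)·0.0000]/1.09 = 33.1358. B = V − Δ·S = -48.9507.
(3,3): S=350.0658. Δ = (V_up−V_dn)/(S_up−S_dn) = (263.6129−50.0728)/(441.0829−227.5428) = 1.0000. V = [p*·263.6129 + (1−p*)·50.0728]/1.09 = 187.2493. B = V − Δ·S = -162.8165.
(2,0): S=73.9375. Δ = (V_up−V_dn)/(S_up−S_dn) = (0.0000−0.0000)/(93.1613−48.0594) = 0.0000. V = [p*·0.0000 + (1−p*)·0.0000]/1.09 = 0.0000. B = V − Δ·S = 0.0000.
(2,1): S=143.3250. Δ = (V_up−V_dn)/(S_up−S_dn) = (33.1358−0.0000)/(180.5895−93.1613) = 0.3790. V = [p*·33.1358 + (1−p*)·0.0000]/1.09 = 21.9278. B = V − Δ·S = -32.3933.
(2,2): S=277.8300. Δ = (V_up−V_dn)/(S_up−S_dn) = (187.2493−33.1358)/(350.0658−180.5895) = 0.9094. V = [p*·187.2493 + (1−p*)·33.1358]/1.09 = 132.3850. B = V − Δ·S = -120.2600.
(1,0): S=113.7500. Δ = (V_up−V_dn)/(S_up−S_dn) = (21.9278−0.0000)/(143.3250−73.9375) = 0.3160. V = [p*·21.9278 + (1−p*)·0.0000]/1.09 = 14.5108. B = V − Δ·S = -21.4364.
(1,1): S=220.5000. Δ = (V_up−V_dn)/(S_up−S_dn) = (132.3850−21.9278)/(277.8300−143.3250) = 0.8212. V = [p*·132.3850 + (1−p*)·21.9278]/1.09 = 93.2127. B = V − Δ·S = -87.8647.
(0,0): S=175.0000. Δ = (V_up−V_dn)/(S_up−S_dn) = (93.2127−14.5108)/(220.5000−113.7500) = 0.7373. V = [p*·93.2127 + (1−p*)·14.5108]/1.09 = 65.3939. B = V − Δ·S = -63.6256.
Check: Δ(0,0)·S0 + B(0,0) = 65.3939 = V0.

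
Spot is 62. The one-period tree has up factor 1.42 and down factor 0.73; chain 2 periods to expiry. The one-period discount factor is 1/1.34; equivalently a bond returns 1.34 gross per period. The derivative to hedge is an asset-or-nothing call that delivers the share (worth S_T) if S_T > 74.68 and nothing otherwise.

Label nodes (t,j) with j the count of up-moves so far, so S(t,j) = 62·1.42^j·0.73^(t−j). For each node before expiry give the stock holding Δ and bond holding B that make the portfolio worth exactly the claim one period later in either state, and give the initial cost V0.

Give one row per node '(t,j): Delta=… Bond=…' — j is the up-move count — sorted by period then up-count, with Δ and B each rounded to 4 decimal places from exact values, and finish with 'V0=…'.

Risk-neutral probability p* = (R−d)/(u−d) = (1.34−0.73)/(1.42−0.73) = 0.8841.
At expiry t=2: V(2,0)=0.0000, V(2,1)=0.0000, V(2,2)=125.0168
(1,0): S=45.2600. Δ = (V_up−V_dn)/(S_up−S_dn) = (0.0000−0.0000)/(64.2692−33.0398) = 0.0000. V = [p*·0.0000 + (1−p*)·0.0000]/1.34 = 0.0000. B = V − Δ·S = 0.0000.
(1,1): S=88.0400. Δ = (V_up−V_dn)/(S_up−S_dn) = (125.0168−0.0000)/(125.0168−64.2692) = 2.0580. V = [p*·125.0168 + (1−p*)·0.0000]/1.34 = 82.4792. B = V − Δ·S = -98.7046.
(0,0): S=62.0000. Δ = (V_up−V_dn)/(S_up−S_dn) = (82.4792−0.0000)/(88.0400−45.2600) = 1.9280. V = [p*·82.4792 + (1−p*)·0.0000]/1.34 = 54.4152. B = V − Δ·S = -65.1198.
Check: Δ(0,0)·S0 + B(0,0) = 54.4152 = V0.

(0,0): Delta=1.9280 Bond=-65.1198
(1,0): Delta=0.0000 Bond=0.0000
(1,1): Delta=2.0580 Bond=-98.7046
V0=54.4152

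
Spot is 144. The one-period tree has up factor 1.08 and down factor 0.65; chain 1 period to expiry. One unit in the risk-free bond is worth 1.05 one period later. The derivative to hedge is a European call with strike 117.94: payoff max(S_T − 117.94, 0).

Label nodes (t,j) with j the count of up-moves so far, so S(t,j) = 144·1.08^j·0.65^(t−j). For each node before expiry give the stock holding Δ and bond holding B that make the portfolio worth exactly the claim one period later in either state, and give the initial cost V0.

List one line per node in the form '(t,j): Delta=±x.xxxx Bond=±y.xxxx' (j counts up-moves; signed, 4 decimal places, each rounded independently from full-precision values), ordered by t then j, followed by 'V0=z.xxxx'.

Since d<R<u, set p* = (R−d)/(u−d) = 0.9302; price each node as the discounted p*-expectation of its children.
Payoff layer (t=1): V(1,0)=0.0000, V(1,1)=37.5800
  t=0,j=0: stock 144.0000 → up 155.5200 (V=37.5800), down 93.6000 (V=0.0000). Price 33.2935; hedge Δ=0.6069, bond B=-54.1019.
Each (Δ,B) replicates both successor values, so the strategy is self-financing and V0 is arbitrage-free.

(0,0): Delta=0.6069 Bond=-54.1019
V0=33.2935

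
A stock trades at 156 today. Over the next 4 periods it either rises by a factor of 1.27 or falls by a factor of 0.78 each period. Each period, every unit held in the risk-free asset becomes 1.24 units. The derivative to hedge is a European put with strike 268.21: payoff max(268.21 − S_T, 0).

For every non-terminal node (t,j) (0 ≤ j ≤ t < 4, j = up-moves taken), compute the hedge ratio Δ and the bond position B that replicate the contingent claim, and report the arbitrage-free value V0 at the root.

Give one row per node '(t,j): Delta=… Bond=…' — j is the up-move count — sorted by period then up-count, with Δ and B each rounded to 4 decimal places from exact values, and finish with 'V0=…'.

(0,0): Delta=-0.2188 Bond=36.7865
(1,0): Delta=-1.0000 Bond=140.6727
(1,1): Delta=-0.1875 Bond=39.4158
(2,0): Delta=-1.0000 Bond=174.4342
(2,1): Delta=-1.0000 Bond=174.4342
(2,2): Delta=-0.1550 Bond=40.6870
(3,0): Delta=-1.0000 Bond=216.2984
(3,1): Delta=-1.0000 Bond=216.2984
(3,2): Delta=-1.0000 Bond=216.2984
(3,3): Delta=-0.1211 Bond=39.6358
V0=2.6551

Since d<R<u, set p* = (R−d)/(u−d) = 0.9388; price each node as the discounted p*-expectation of its children.
At expiry t=4: V(4,0)=210.4665, V(4,1)=174.1918, V(4,2)=115.1290, V(4,3)=18.9628, V(4,4)=0.0000
(3,0): S=74.0301. Δ = (V_up−V_dn)/(S_up−S_dn) = (174.1918−210.4665)/(94.0182−57.7435) = -1.0000. V = [p*·174.1918 + (1−p*)·210.4665]/1.24 = 142.2683. B = V − Δ·S = 216.2984.
(3,1): S=120.5362. Δ = (V_up−V_dn)/(S_up−S_dn) = (115.1290−174.1918)/(153.0810−94.0182) = -1.0000. V = [p*·115.1290 + (1−p*)·174.1918]/1.24 = 95.7622. B = V − Δ·S = 216.2984.
(3,2): S=196.2577. Δ = (V_up−V_dn)/(S_up−S_dn) = (18.9628−115.1290)/(249.2472−153.0810) = -1.0000. V = [p*·18.9628 + (1−p*)·115.1290]/1.24 = 20.0407. B = V − Δ·S = 216.2984.
(3,3): S=319.5477. Δ = (V_up−V_dn)/(S_up−S_dn) = (0.0000−18.9628)/(405.8256−249.2472) = -0.1211. V = [p*·0.0000 + (1−p*)·18.9628]/1.24 = 0.9363. B = V − Δ·S = 39.6358.
(2,0): S=94.9104. Δ = (V_up−V_dn)/(S_up−S_dn) = (95.7622−142.2683)/(120.5362−74.0301) = -1.0000. V = [p*·95.7622 + (1−p*)·142.2683]/1.24 = 79.5238. B = V − Δ·S = 174.4342.
(2,1): S=154.5336. Δ = (V_up−V_dn)/(S_up−S_dn) = (20.0407−95.7622)/(196.2577−120.5362) = -1.0000. V = [p*·20.0407 + (1−p*)·95.7622]/1.24 = 19.9006. B = V − Δ·S = 174.4342.
(2,2): S=251.6124. Δ = (V_up−V_dn)/(S_up−S_dn) = (0.9363−20.0407)/(319.5477−196.2577) = -0.1550. V = [p*·0.9363 + (1−p*)·20.0407]/1.24 = 1.6983. B = V − Δ·S = 40.6870.
(1,0): S=121.6800. Δ = (V_up−V_dn)/(S_up−S_dn) = (19.9006−79.5238)/(154.5336−94.9104) = -1.0000. V = [p*·19.9006 + (1−p*)·79.5238]/1.24 = 18.9927. B = V − Δ·S = 140.6727.
(1,1): S=198.1200. Δ = (V_up−V_dn)/(S_up−S_dn) = (1.6983−19.9006)/(251.6124−154.5336) = -0.1875. V = [p*·1.6983 + (1−p*)·19.9006]/1.24 = 2.2684. B = V − Δ·S = 39.4158.
(0,0): S=156.0000. Δ = (V_up−V_dn)/(S_up−S_dn) = (2.2684−18.9927)/(198.1200−121.6800) = -0.2188. V = [p*·2.2684 + (1−p*)·18.9927]/1.24 = 2.6551. B = V − Δ·S = 36.7865.
Check: Δ(0,0)·S0 + B(0,0) = 2.6551 = V0.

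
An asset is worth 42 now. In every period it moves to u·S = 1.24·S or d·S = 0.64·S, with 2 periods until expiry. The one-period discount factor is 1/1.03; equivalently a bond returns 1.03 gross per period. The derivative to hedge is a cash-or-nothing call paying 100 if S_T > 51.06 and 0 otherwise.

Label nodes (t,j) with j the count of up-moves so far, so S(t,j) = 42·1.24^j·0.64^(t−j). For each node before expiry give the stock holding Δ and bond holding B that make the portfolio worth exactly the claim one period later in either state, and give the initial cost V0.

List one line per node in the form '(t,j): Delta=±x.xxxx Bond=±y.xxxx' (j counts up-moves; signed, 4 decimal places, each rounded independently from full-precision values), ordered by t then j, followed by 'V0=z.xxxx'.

Risk-neutral probability p* = (R−d)/(u−d) = (1.03−0.64)/(1.24−0.64) = 0.6500.
Terminal payoffs: V(2,0)=0.0000, V(2,1)=0.0000, V(2,2)=100.0000
Node (1,0) S=26.8800: V=(p*·0.0000+(1−p*)·0.0000)/1.03=0.0000; Δ=(0.0000−0.0000)/(33.3312−17.2032)=0.0000; B=V−Δ·S=0.0000
Node (1,1) S=52.0800: V=(p*·100.0000+(1−p*)·0.0000)/1.03=63.1068; Δ=(100.0000−0.0000)/(64.5792−33.3312)=3.2002; B=V−Δ·S=-103.5599
Node (0,0) S=42.0000: V=(p*·63.1068+(1−p*)·0.0000)/1.03=39.8247; Δ=(63.1068−0.0000)/(52.0800−26.8800)=2.5042; B=V−Δ·S=-65.3533
Self-financing check: at every node Δ·S+B equals the discounted successor values.

(0,0): Delta=2.5042 Bond=-65.3533
(1,0): Delta=0.0000 Bond=0.0000
(1,1): Delta=3.2002 Bond=-103.5599
V0=39.8247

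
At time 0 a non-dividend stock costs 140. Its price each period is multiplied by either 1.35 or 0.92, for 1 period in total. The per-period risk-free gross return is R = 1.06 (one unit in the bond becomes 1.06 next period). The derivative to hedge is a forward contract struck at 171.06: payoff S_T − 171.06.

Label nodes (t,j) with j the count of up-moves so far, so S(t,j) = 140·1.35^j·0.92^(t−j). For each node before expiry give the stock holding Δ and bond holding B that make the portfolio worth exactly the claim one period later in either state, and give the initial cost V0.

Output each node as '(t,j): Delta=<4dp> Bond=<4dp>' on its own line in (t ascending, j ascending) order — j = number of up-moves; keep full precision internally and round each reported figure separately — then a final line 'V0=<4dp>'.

The replicating-portfolio and risk-neutral prices coincide; use p* = (1.06−0.92)/(1.35−0.92) = 0.3256 for the latter.
At expiry t=1: V(1,0)=-42.2600, V(1,1)=17.9400
  t=0,j=0: stock 140.0000 → up 189.0000 (V=17.9400), down 128.8000 (V=-42.2600). Price -21.3774; hedge Δ=1.0000, bond B=-161.3774.
Check: Δ(0,0)·S0 + B(0,0) = -21.3774 = V0.

(0,0): Delta=1.0000 Bond=-161.3774
V0=-21.3774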